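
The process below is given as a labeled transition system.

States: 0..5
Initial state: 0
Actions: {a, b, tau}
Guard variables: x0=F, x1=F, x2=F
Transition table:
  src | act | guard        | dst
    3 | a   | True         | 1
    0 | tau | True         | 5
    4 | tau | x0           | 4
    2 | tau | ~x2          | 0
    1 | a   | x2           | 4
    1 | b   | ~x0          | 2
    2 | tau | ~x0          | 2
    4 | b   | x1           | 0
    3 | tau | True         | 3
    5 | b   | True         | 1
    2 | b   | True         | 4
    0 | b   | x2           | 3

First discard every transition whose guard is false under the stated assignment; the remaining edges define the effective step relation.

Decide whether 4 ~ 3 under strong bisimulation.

Compute ~ classes (split until stable):
  round 0: {{0,1,2,3,4,5}}
  round 1: {{0},{1,5},{2},{3},{4}}
  round 2: {{0},{1},{2},{3},{4},{5}}
Fixed point at round 3; 6 class(es).
4∈{4}, 3∈{3}

Answer: NOT BISIMILAR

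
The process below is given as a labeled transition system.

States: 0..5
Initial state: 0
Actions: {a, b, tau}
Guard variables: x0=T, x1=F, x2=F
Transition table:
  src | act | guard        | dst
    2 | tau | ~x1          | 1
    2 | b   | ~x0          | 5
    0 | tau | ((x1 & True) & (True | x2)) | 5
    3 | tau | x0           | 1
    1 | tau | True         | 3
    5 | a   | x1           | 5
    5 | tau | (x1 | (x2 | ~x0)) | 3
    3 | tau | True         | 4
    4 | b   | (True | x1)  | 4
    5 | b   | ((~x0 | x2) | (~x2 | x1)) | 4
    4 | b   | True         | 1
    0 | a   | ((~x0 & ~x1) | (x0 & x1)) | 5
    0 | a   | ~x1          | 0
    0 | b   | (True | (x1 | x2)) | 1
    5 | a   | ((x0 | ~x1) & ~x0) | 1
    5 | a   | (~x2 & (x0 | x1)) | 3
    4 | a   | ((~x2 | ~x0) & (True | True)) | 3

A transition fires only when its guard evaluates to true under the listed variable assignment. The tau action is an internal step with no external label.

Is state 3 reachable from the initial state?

11 transition(s) survive guard evaluation.
Layer 0: {0}
Layer 1: {1}  total {0,1}
Layer 2: {3}  total {0,1,3}
Layer 3: {4}  total {0,1,3,4}
R = {0,1,3,4}
witness 3: b·tau

Answer: REACHABLE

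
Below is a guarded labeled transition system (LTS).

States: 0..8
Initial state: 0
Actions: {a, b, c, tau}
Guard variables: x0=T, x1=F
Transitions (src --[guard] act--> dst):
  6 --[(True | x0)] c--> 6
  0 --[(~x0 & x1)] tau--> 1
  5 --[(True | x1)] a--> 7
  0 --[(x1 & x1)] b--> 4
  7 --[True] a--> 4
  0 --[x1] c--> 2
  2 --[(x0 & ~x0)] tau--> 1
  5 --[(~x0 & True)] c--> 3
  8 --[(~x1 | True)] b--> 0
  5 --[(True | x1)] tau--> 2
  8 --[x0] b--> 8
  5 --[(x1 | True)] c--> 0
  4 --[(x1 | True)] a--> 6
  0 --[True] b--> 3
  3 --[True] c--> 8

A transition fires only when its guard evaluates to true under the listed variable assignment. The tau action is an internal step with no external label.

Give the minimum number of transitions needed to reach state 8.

Answer: 2

Trace:
Layered search for 8:
  depth 0: {0}
  depth 1: {3}
  depth 2: {8}
first hit 8 at d=2 via b·c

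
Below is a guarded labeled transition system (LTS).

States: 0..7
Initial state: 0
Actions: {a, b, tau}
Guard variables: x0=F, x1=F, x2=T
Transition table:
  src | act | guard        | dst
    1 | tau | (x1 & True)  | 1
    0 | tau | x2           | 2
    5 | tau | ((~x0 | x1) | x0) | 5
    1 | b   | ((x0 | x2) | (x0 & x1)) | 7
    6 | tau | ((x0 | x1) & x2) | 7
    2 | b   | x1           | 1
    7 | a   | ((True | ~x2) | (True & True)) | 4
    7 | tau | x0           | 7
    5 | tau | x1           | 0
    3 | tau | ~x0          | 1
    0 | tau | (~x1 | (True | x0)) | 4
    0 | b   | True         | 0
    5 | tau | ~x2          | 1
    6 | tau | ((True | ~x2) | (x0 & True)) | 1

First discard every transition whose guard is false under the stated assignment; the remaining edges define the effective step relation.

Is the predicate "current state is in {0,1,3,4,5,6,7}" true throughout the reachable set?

Allowed set {0,1,3,4,5,6,7}
R = {0,2,4}
  0: ok
  2: VIOLATES
  4: ok
witness against invariant: tau → 2

Answer: INVARIANT VIOLATED at state 2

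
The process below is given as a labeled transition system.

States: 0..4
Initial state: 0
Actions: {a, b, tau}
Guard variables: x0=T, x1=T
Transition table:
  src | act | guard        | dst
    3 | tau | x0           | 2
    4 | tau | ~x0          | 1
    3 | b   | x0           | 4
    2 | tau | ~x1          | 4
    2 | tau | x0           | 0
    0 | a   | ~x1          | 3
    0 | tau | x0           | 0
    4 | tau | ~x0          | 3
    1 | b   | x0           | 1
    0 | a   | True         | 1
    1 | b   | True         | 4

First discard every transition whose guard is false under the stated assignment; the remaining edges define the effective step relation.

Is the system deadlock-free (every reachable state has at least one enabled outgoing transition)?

Reachable = {0,1,4}
  0: a→1  tau→0  [deg 2]
  1: b→1  b→4  [deg 2]
  4: ∅  [STUCK]
witness 4: a·b

Answer: DEADLOCK at state 4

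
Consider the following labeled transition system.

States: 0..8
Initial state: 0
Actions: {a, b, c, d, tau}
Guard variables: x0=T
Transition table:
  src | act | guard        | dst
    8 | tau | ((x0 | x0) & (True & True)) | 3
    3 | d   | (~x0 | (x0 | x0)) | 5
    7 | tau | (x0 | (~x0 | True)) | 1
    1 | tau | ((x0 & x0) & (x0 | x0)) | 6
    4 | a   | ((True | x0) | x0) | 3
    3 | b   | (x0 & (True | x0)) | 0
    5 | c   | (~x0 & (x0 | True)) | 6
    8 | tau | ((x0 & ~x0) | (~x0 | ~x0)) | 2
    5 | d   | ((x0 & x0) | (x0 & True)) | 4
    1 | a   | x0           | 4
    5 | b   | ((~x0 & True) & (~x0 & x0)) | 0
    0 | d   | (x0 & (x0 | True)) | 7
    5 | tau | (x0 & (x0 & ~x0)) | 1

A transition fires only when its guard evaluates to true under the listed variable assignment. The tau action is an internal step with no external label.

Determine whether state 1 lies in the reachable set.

After dropping false guards: 9 live edges.
Layer 0: {0}
Layer 1: {7}  now seen {0,7}
Layer 2: {1}  now seen {0,1,7}
Layer 3: {4,6}  now seen {0,1,4,6,7}
Layer 4: {3}  now seen {0,1,3,4,6,7}
Layer 5: {5}  now seen {0,1,3,4,5,6,7}
Reach set: {0,1,3,4,5,6,7}
trace reaching 1: d·tau

Answer: REACHABLE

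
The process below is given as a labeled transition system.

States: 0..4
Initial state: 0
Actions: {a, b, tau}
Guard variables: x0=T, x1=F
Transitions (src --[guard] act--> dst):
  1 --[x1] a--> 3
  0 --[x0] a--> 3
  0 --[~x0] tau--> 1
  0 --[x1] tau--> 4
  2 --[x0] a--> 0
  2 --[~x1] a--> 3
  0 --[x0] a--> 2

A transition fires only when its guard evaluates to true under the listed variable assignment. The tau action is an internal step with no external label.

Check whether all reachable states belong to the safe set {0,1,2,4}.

Answer: INVARIANT VIOLATED at state 3

Working:
Allowed set {0,1,2,4}
Reach set: {0,2,3}
  0: ✓
  2: ✓
  3: ✗ unsafe
reach 3 via a — violates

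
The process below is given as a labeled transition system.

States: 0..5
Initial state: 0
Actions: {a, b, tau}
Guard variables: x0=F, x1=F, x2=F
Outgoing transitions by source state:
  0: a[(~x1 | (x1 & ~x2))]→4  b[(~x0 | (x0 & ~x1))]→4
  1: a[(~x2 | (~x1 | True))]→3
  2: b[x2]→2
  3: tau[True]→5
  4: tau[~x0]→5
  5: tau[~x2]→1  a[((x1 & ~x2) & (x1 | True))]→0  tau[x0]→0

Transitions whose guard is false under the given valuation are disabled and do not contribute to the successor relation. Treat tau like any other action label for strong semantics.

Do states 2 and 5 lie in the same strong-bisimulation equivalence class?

Answer: NOT BISIMILAR

Analysis:
Refine partition for ~:
  P[0] = {{0,1,2,3,4,5}}
  P[1] = {{0},{1},{2},{3,4,5}}
  P[2] = {{0},{1},{2},{3,4},{5}}
Fixed point at round 3; 5 class(es).
[2]={2}  [5]={5}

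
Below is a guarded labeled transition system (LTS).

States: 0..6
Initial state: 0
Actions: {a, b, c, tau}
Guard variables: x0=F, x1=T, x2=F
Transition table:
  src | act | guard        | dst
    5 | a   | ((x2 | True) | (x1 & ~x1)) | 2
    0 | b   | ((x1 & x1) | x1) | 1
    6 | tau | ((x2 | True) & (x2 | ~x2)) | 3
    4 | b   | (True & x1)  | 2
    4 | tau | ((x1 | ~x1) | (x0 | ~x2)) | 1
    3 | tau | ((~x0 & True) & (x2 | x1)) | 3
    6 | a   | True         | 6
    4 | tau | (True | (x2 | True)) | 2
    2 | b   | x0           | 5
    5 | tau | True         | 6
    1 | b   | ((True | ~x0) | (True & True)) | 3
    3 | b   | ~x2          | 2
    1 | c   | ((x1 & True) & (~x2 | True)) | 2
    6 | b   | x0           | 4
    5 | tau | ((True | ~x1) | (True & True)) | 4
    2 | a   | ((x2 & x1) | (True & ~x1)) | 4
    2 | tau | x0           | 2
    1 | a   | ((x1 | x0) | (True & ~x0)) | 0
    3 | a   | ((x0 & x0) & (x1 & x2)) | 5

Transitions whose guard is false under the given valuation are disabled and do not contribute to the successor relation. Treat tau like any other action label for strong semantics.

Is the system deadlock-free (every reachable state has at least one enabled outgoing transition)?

Reachable = {0,1,2,3}
  0: b→1  [1 out]
  1: a→0  b→3  c→2  [3 out]
  2: ∅  [STUCK]
  3: b→2  tau→3  [2 out]
trace reaching 2: b·c

Answer: DEADLOCK at state 2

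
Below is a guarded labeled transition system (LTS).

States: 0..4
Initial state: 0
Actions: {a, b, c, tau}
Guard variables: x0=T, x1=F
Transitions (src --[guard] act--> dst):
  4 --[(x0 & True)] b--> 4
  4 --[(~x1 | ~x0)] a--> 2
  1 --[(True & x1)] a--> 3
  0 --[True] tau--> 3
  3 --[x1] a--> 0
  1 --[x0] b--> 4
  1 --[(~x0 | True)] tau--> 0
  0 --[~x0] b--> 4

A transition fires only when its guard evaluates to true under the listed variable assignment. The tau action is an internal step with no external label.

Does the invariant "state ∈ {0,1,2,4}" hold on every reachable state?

Answer: INVARIANT VIOLATED at state 3

Trace:
Safe = {0,1,2,4}
R = {0,3}
  0: ✓
  3: VIOLATES
witness against invariant: tau → 3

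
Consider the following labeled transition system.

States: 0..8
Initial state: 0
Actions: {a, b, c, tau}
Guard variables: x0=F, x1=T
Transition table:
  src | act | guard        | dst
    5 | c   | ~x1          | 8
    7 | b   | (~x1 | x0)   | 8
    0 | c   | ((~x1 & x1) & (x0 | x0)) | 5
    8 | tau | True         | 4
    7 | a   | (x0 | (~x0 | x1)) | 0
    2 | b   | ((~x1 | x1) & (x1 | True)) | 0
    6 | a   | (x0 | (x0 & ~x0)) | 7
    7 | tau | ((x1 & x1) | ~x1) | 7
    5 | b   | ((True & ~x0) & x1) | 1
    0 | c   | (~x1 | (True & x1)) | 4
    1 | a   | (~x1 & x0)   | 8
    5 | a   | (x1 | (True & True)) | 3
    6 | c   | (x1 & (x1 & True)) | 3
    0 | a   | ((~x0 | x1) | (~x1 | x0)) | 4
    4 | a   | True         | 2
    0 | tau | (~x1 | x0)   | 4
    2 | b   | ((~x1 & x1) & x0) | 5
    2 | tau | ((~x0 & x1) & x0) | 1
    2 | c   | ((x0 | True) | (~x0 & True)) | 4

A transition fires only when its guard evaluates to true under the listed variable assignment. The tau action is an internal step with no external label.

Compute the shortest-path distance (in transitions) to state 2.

Answer: 2

Working:
Layered search for 2:
  Layer 0: {0}
  Layer 1: {4}
  Layer 2: {2}
2 enters at depth 2; path a·a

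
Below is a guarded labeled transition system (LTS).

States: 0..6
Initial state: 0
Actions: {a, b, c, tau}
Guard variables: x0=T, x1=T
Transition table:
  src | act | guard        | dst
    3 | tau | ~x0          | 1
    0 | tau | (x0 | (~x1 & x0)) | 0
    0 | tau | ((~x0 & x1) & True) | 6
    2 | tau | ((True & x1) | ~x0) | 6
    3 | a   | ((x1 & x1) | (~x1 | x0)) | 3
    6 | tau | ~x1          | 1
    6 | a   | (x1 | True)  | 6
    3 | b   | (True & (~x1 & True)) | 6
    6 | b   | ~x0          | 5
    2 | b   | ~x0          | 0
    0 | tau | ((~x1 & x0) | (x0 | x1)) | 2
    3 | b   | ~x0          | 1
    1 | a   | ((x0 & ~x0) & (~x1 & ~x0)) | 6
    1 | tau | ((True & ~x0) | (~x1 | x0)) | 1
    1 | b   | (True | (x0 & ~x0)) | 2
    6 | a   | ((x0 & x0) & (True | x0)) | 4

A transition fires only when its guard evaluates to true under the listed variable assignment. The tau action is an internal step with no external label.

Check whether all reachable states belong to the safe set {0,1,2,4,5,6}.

Answer: INVARIANT HOLDS

Working:
Allowed set {0,1,2,4,5,6}
Reachable = {0,2,4,6}
  0: ok
  2: ok
  4: ok
  6: ok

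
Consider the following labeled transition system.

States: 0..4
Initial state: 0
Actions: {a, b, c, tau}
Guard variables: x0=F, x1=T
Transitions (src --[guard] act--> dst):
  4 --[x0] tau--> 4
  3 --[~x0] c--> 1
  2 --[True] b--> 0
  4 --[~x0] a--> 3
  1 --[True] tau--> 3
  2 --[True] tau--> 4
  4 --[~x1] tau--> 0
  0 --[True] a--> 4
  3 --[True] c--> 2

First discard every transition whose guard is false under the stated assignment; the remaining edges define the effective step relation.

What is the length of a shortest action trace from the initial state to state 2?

Answer: 3

Analysis:
BFS to 2:
  Layer 0: {0}
  Layer 1: {4}
  Layer 2: {3}
  Layer 3: {1,2}
depth(2)=3, e.g. a·a·c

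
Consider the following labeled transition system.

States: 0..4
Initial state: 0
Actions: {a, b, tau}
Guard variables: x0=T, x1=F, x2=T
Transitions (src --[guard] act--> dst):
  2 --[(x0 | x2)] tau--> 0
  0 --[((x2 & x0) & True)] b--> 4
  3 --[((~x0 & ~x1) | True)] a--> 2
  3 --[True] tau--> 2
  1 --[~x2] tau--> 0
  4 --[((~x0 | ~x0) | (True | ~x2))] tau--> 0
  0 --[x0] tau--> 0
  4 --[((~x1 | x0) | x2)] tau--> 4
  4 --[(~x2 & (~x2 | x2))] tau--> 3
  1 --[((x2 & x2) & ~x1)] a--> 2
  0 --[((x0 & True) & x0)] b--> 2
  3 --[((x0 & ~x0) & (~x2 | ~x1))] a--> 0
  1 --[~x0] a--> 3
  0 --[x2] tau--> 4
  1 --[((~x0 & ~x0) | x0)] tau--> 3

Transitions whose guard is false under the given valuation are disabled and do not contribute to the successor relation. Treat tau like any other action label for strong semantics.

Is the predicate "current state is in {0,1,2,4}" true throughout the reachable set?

Answer: INVARIANT HOLDS

Working:
Safe = {0,1,2,4}
Reachable = {0,2,4}
  0: ok
  2: ok
  4: ok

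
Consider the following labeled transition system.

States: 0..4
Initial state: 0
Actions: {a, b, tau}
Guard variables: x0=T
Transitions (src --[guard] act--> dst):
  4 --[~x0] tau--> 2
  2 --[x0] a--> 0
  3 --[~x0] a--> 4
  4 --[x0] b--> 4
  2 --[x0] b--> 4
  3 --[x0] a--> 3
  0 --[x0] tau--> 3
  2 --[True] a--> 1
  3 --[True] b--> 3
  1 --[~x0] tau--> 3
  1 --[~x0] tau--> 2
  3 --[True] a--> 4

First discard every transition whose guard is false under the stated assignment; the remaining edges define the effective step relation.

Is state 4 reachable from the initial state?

Answer: REACHABLE

Working:
Guard filter leaves 8 enabled edge(s).
L0 = {0}
L1 = {3}  total {0,3}
L2 = {4}  total {0,3,4}
Reach set: {0,3,4}
Path to 4: tau·a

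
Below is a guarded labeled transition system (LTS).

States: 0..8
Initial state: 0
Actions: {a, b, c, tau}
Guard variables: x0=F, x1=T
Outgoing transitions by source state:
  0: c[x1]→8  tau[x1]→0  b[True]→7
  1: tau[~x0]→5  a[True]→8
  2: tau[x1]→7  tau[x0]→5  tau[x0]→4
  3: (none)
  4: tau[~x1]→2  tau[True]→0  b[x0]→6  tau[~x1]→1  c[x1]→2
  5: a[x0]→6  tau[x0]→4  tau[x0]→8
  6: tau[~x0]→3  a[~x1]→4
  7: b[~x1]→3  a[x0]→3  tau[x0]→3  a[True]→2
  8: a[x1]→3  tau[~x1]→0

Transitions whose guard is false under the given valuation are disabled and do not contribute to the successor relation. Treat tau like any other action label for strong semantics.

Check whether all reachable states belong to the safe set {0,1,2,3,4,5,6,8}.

Inv-set: {0,1,2,3,4,5,6,8}
Reach set: {0,2,3,7,8}
  0: safe
  2: safe
  3: safe
  7: ✗ unsafe
  8: safe
reach 7 via b — violates

Answer: INVARIANT VIOLATED at state 7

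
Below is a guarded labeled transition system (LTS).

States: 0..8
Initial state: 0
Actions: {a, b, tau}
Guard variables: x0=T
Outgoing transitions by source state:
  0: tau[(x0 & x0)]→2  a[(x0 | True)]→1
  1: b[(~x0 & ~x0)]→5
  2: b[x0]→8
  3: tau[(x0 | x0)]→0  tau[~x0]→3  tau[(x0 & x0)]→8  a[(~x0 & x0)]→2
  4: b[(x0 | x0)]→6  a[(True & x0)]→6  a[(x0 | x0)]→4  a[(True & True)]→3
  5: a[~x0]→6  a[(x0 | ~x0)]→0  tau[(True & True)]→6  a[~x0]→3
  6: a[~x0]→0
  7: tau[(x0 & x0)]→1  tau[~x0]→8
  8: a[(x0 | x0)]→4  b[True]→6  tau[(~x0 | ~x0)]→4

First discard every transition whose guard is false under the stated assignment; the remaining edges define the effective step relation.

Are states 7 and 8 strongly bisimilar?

Bisimulation quotient by refinement:
  round 0: {{0,1,2,3,4,5,6,7,8}}
  round 1: {{0,5},{1,6},{2},{3,7},{4,8}}
  round 2: {{0},{1,6},{2},{3},{4},{5},{7},{8}}
Fixed point at round 3; 8 class(es).
7∈{7}, 8∈{8}

Answer: NOT BISIMILAR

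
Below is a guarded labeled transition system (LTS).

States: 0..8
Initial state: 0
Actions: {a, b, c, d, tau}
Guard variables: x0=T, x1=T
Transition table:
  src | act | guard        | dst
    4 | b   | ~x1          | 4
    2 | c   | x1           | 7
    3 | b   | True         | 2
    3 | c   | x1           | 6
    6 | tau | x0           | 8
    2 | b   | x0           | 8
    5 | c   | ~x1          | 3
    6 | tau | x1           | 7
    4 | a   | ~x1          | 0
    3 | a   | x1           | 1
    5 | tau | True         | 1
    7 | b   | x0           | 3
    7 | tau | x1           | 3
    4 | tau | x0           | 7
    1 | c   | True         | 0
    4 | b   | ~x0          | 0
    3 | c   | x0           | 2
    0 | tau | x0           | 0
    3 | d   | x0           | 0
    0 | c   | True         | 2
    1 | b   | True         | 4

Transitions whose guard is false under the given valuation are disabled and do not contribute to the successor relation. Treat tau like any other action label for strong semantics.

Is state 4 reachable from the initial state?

Answer: REACHABLE

Trace:
17 transition(s) survive guard evaluation.
Layer 0: {0}
Layer 1: {2}  now seen {0,2}
Layer 2: {7,8}  now seen {0,2,7,8}
Layer 3: {3}  now seen {0,2,3,7,8}
Layer 4: {1,6}  now seen {0,1,2,3,6,7,8}
Layer 5: {4}  now seen {0,1,2,3,4,6,7,8}
Reachable = {0,1,2,3,4,6,7,8}
witness 4: c·c·b·a·b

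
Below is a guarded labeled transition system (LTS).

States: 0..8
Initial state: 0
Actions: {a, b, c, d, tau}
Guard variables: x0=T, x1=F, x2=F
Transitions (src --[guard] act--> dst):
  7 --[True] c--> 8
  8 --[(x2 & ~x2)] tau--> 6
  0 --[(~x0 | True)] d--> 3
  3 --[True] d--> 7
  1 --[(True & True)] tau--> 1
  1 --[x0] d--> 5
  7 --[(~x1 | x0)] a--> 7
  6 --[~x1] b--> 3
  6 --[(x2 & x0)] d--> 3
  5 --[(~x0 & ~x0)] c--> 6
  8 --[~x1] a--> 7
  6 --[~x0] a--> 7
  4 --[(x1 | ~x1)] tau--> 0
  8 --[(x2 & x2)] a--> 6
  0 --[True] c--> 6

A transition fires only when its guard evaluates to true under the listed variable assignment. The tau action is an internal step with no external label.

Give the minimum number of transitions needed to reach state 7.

Breadth-first toward 7:
  L0 = {0}
  L1 = {3,6}
  L2 = {7}
depth(7)=2, e.g. d·d

Answer: 2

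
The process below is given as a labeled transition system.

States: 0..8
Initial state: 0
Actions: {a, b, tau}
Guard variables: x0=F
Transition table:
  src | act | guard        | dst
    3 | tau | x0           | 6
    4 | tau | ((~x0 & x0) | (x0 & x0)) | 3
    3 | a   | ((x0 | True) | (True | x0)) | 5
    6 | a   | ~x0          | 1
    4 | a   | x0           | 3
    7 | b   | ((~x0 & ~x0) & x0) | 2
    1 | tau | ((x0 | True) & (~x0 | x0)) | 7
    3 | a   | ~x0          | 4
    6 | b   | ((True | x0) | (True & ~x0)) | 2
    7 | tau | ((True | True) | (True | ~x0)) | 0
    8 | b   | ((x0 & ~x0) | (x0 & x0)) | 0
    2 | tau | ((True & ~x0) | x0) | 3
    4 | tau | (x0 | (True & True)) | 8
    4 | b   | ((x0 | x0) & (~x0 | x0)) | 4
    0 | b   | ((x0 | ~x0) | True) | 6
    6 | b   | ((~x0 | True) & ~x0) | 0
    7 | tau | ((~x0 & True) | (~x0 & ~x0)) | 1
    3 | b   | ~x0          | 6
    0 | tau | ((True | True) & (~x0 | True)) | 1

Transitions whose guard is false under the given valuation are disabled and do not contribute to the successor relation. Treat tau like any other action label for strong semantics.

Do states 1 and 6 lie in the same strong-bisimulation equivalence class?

Answer: NOT BISIMILAR

Working:
Compute ~ classes (split until stable):
  round 0: {{0,1,2,3,4,5,6,7,8}}
  round 1: {{0},{1,2,4,7},{3,6},{5,8}}
  round 2: {{0},{1},{2},{3},{4},{5,8},{6},{7}}
Fixed point at round 3; 8 class(es).
[1]={1}  [6]={6}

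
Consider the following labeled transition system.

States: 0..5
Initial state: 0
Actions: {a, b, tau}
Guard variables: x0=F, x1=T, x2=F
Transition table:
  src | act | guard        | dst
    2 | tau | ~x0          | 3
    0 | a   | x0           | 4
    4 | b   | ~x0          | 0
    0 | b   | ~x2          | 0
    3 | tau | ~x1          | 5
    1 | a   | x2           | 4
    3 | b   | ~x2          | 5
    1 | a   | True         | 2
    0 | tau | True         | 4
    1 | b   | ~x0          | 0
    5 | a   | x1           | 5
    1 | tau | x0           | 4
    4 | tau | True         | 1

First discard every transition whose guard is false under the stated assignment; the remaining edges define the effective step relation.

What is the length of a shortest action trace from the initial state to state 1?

Answer: 2

Analysis:
Layered search for 1:
  Layer 0: {0}
  Layer 1: {4}
  Layer 2: {1}
first hit 1 at d=2 via tau·tau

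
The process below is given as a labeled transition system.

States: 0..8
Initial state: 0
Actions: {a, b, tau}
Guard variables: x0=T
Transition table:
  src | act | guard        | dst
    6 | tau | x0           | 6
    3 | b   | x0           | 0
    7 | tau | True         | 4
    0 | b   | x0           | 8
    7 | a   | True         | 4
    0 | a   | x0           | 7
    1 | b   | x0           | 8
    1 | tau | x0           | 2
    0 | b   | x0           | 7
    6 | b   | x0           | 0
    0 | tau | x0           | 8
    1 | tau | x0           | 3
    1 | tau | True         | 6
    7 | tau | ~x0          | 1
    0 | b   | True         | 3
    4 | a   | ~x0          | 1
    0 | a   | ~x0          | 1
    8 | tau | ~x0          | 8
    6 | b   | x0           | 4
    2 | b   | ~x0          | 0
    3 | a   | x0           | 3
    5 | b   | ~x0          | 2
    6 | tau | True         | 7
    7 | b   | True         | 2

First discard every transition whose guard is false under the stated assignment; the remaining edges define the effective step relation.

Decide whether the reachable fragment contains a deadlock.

Answer: DEADLOCK at state 2

Trace:
Reachable = {0,2,3,4,7,8}
  0: a→7  b→3  b→7  b→8  tau→8  [deg 5]
  2: ∅  [STUCK]
  3: a→3  b→0  [deg 2]
  4: ∅  [STUCK]
  7: a→4  b→2  tau→4  [deg 3]
  8: ∅  [STUCK]
witness 2: b·b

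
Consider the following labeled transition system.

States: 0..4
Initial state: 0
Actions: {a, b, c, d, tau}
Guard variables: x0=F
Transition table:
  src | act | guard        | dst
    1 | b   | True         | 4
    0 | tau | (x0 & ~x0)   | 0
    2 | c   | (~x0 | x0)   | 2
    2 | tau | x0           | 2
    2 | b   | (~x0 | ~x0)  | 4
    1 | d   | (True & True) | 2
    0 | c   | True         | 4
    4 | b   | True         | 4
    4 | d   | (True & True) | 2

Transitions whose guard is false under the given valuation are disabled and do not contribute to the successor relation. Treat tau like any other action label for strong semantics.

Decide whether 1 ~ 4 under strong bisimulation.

Bisimulation quotient by refinement:
  P[0] = {{0,1,2,3,4}}
  P[1] = {{0},{1,4},{2},{3}}
4 equivalence class(es) (converged in 2)
1∈{1,4}, 4∈{1,4}

Answer: BISIMILAR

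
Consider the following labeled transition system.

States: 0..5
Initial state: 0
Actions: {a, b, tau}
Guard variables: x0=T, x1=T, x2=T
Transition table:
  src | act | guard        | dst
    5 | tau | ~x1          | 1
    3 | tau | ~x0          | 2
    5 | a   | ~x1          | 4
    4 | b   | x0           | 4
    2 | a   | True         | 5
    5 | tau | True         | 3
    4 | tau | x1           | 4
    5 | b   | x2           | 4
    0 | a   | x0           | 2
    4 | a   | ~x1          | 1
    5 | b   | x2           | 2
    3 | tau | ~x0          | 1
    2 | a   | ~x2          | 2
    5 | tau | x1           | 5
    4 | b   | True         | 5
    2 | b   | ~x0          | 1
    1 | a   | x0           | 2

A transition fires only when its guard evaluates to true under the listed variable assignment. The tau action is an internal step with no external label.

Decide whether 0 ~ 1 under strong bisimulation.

Refine partition for ~:
  round 0: {{0,1,2,3,4,5}}
  round 1: {{0,1,2},{3},{4,5}}
  round 2: {{0,1},{2},{3},{4},{5}}
stable after 3 split(s): 5 block(s)
class of 0: {0,1}; class of 1: {0,1}

Answer: BISIMILAR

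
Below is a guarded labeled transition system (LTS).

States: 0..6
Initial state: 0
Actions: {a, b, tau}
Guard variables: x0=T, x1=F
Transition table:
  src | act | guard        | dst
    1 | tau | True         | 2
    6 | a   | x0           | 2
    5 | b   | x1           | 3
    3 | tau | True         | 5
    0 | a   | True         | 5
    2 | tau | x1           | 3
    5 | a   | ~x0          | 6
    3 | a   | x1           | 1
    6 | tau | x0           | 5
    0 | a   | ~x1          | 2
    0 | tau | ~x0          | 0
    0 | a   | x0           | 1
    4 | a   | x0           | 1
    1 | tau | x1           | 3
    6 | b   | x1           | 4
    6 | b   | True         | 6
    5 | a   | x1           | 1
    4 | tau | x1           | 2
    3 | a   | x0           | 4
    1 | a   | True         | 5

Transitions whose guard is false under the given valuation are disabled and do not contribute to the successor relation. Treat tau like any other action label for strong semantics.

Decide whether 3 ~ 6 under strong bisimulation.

Bisimulation quotient by refinement:
  π0 = {{0,1,2,3,4,5,6}}
  π1 = {{0,4},{1,3},{2,5},{6}}
  π2 = {{0},{1},{2,5},{3},{4},{6}}
6 equivalence class(es) (converged in 3)
class of 3: {3}; class of 6: {6}

Answer: NOT BISIMILAR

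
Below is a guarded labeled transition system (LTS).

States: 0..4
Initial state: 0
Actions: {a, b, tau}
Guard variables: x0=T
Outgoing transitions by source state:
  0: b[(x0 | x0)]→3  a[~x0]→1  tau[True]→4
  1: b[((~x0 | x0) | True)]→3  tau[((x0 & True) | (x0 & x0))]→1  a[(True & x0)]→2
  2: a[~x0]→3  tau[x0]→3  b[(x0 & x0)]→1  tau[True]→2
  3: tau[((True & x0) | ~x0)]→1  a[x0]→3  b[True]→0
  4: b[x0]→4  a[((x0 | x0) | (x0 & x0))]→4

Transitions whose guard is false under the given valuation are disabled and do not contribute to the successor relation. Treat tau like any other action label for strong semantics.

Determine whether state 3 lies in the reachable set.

Answer: REACHABLE

Analysis:
13 transition(s) survive guard evaluation.
Layer 0: {0}
Layer 1: {3,4}  total {0,3,4}
Layer 2: {1}  total {0,1,3,4}
Layer 3: {2}  total {0,1,2,3,4}
Reach set: {0,1,2,3,4}
witness 3: b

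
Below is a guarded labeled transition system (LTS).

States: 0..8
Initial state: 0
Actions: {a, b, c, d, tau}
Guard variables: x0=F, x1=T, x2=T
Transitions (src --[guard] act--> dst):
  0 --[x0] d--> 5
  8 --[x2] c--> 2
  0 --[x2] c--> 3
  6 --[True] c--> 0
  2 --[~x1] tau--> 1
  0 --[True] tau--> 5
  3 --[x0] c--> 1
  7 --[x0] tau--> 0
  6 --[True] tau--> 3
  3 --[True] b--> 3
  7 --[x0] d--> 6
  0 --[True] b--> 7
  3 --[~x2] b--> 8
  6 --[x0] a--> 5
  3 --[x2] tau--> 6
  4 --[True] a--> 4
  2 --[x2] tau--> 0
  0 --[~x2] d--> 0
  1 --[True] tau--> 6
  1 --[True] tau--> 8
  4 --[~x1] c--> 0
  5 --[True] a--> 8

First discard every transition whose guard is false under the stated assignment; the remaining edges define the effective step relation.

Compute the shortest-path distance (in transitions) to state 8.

BFS to 8:
  L0 = {0}
  L1 = {3,5,7}
  L2 = {6,8}
first hit 8 at d=2 via tau·a

Answer: 2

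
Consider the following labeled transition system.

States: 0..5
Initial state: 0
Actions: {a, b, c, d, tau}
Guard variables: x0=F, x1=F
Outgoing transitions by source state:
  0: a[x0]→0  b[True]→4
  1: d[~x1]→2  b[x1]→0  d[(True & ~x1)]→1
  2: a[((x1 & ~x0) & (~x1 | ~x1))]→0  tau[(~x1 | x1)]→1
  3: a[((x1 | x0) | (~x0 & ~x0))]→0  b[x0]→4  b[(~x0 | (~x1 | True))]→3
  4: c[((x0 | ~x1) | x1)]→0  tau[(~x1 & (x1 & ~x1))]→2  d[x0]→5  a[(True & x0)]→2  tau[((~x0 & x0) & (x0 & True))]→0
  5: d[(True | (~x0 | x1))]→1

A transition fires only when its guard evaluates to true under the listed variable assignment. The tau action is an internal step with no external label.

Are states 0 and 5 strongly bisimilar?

Answer: NOT BISIMILAR

Working:
Bisimulation quotient by refinement:
  P[0] = {{0,1,2,3,4,5}}
  P[1] = {{0},{1,5},{2},{3},{4}}
  P[2] = {{0},{1},{2},{3},{4},{5}}
6 equivalence class(es) (converged in 3)
[0]={0}  [5]={5}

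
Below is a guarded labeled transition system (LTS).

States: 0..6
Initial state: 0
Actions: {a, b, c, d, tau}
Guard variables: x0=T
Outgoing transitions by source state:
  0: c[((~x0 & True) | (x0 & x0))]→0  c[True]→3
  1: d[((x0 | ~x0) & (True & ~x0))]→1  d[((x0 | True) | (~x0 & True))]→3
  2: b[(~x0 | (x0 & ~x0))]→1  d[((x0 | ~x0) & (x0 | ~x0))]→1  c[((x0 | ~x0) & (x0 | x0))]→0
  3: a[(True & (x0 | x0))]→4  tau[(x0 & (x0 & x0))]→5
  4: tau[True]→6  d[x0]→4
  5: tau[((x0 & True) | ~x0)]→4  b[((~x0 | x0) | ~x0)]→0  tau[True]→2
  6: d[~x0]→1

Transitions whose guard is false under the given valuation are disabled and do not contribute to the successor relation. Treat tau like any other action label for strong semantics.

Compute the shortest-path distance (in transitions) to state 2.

Breadth-first toward 2:
  depth 0: {0}
  depth 1: {3}
  depth 2: {4,5}
  depth 3: {2,6}
first hit 2 at d=3 via c·tau·tau

Answer: 3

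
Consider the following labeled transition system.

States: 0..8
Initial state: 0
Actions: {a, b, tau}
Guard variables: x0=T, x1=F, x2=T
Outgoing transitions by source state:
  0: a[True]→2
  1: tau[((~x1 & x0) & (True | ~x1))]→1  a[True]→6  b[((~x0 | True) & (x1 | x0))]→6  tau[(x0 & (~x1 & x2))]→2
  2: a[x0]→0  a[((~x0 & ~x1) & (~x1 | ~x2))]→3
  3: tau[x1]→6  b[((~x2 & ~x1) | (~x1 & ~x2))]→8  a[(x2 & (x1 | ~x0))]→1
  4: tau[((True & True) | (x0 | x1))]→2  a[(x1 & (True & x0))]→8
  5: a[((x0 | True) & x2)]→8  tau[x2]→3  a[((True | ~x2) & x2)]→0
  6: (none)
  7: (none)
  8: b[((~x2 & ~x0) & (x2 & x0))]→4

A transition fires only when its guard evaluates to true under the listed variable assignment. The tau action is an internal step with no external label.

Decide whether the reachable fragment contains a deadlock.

Answer: DEADLOCK-FREE

Trace:
Reach set: {0,2}
  0: a→2  [deg 1]
  2: a→0  [deg 1]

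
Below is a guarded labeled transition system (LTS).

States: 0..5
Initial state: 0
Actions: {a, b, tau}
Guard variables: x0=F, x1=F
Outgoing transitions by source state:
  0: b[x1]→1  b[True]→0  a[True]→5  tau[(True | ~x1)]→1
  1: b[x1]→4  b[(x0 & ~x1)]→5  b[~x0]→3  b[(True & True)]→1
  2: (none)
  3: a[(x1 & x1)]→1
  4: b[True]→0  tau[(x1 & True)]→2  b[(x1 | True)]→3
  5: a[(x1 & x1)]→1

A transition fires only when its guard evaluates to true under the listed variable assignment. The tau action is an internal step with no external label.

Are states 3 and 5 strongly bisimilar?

Refine partition for ~:
  π0 = {{0,1,2,3,4,5}}
  π1 = {{0},{1,4},{2,3,5}}
  π2 = {{0},{1},{2,3,5},{4}}
Fixed point at round 3; 4 class(es).
class of 3: {2,3,5}; class of 5: {2,3,5}

Answer: BISIMILAR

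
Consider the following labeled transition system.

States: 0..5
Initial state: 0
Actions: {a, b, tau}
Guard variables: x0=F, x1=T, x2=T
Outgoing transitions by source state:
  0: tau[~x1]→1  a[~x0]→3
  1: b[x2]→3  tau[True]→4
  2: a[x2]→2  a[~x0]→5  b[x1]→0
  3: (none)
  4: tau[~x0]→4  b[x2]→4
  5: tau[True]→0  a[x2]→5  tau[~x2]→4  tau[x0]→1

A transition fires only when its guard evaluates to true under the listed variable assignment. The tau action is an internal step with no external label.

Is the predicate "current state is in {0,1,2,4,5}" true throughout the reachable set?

Answer: INVARIANT VIOLATED at state 3

Trace:
Inv-set: {0,1,2,4,5}
R = {0,3}
  0: safe
  3: VIOLATES
witness against invariant: a → 3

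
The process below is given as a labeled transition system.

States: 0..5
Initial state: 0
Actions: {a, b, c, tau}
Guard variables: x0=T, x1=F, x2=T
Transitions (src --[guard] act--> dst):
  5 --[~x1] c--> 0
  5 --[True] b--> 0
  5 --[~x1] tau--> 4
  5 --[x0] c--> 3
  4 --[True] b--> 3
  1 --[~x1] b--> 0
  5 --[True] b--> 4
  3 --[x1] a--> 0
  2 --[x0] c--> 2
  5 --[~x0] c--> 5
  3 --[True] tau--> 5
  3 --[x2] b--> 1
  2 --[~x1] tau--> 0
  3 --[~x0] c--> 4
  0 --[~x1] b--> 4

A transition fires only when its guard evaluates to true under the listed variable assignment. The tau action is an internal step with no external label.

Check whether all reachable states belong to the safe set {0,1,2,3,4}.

Safe = {0,1,2,3,4}
Reach set: {0,1,3,4,5}
  0: ✓
  1: ✓
  3: ✓
  4: ✓
  5: VIOLATES
reach 5 via b·b·tau — violates

Answer: INVARIANT VIOLATED at state 5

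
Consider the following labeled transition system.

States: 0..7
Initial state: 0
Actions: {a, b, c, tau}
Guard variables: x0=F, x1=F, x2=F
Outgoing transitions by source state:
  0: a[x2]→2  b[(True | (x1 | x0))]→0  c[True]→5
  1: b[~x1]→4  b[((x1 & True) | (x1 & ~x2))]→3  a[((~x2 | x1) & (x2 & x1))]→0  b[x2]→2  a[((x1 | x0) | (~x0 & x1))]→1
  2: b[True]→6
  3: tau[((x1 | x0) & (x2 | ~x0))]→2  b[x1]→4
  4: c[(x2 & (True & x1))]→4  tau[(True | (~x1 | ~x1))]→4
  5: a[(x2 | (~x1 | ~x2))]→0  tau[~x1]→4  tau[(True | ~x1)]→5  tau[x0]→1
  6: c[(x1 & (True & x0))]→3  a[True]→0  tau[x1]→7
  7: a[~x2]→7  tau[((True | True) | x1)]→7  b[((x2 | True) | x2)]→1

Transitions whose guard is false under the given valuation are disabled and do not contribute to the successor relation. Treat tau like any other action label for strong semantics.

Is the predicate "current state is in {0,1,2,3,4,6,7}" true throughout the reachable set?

Allowed set {0,1,2,3,4,6,7}
Reach set: {0,4,5}
  0: safe
  4: safe
  5: outside
counterexample path to 5: c

Answer: INVARIANT VIOLATED at state 5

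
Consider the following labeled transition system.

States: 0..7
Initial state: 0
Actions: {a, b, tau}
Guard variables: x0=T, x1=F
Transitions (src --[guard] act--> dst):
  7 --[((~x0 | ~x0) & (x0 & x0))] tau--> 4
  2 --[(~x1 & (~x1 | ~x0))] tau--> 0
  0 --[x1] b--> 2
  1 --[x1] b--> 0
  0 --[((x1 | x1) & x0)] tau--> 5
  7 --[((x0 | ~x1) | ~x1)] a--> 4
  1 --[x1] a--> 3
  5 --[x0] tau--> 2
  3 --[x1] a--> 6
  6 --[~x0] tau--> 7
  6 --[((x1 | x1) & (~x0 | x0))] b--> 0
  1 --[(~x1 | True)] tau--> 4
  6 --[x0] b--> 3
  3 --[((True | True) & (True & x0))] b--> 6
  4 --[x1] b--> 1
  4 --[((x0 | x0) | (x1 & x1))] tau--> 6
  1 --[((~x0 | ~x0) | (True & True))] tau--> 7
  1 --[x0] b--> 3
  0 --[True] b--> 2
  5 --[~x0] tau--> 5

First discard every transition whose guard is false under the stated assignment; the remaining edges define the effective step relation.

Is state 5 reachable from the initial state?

Answer: UNREACHABLE

Trace:
10 transition(s) survive guard evaluation.
Layer 0: {0}
Layer 1: {2}  cumulative {0,2}
Reach set: {0,2}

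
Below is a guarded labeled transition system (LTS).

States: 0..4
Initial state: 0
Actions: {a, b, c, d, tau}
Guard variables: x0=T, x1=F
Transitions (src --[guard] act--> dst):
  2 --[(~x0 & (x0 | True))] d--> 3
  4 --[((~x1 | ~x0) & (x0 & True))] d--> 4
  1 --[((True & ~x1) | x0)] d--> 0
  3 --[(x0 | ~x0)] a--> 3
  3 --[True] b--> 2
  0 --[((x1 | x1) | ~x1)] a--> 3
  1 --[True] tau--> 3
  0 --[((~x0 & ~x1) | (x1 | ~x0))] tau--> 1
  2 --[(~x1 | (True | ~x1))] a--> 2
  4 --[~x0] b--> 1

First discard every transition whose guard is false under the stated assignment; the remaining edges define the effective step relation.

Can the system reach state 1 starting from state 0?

Guard filter leaves 7 enabled edge(s).
depth 0: {0}
depth 1: {3}  total {0,3}
depth 2: {2}  total {0,2,3}
R = {0,2,3}

Answer: UNREACHABLE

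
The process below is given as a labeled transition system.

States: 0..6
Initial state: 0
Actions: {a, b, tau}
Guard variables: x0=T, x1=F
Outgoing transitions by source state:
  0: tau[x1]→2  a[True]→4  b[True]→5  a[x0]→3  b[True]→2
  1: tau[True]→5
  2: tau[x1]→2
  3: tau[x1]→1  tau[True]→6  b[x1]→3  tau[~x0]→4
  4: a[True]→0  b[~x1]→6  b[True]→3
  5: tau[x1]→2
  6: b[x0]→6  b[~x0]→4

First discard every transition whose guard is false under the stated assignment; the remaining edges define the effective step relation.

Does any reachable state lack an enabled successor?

R = {0,2,3,4,5,6}
  0: a→3  a→4  b→2  b→5  [4 exit(s)]
  2: ∅  [deadlock]
  3: tau→6  [1 exit(s)]
  4: a→0  b→3  b→6  [3 exit(s)]
  5: ∅  [deadlock]
  6: b→6  [1 exit(s)]
witness 2: b

Answer: DEADLOCK at state 2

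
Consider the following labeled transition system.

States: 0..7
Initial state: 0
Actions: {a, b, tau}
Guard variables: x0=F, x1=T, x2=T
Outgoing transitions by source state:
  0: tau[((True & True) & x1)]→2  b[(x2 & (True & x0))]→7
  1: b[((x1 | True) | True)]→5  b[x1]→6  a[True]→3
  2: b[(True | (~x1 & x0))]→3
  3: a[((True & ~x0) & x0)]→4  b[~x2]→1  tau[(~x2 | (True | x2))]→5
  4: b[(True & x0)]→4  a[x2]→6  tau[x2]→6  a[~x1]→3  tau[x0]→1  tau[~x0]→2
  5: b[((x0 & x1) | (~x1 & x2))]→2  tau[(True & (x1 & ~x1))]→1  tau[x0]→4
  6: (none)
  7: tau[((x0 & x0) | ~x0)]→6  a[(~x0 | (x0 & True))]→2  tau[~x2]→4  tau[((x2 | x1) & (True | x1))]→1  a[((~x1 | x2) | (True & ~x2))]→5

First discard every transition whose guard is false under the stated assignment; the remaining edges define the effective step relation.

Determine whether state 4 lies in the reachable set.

Answer: UNREACHABLE

Trace:
13 transition(s) survive guard evaluation.
L0 = {0}
L1 = {2}  now seen {0,2}
L2 = {3}  now seen {0,2,3}
L3 = {5}  now seen {0,2,3,5}
Reachable = {0,2,3,5}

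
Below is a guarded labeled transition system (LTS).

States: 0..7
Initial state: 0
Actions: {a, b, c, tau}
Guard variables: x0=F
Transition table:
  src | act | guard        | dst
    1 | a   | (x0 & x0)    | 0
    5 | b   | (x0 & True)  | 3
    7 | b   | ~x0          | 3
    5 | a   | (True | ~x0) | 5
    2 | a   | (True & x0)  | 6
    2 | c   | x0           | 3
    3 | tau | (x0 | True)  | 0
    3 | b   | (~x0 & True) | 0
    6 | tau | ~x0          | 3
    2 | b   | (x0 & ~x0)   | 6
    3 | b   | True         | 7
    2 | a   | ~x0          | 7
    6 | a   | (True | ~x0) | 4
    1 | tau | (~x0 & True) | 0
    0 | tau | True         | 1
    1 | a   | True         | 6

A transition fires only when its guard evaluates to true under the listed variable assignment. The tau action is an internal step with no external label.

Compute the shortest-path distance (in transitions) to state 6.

Breadth-first toward 6:
  L0 = {0}
  L1 = {1}
  L2 = {6}
6 enters at depth 2; path tau·a

Answer: 2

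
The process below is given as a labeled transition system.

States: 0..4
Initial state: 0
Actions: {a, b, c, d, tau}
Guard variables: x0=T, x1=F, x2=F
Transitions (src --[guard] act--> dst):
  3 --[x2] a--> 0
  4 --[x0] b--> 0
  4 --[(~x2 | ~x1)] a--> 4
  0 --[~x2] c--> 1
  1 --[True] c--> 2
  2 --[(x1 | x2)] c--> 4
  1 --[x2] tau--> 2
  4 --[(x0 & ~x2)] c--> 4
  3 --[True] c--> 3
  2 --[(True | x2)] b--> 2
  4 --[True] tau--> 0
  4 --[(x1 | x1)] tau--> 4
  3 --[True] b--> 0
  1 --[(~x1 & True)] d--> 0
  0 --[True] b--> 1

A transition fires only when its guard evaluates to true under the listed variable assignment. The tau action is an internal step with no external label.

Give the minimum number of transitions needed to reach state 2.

Answer: 2

Analysis:
Breadth-first toward 2:
  L0 = {0}
  L1 = {1}
  L2 = {2}
depth(2)=2, e.g. b·c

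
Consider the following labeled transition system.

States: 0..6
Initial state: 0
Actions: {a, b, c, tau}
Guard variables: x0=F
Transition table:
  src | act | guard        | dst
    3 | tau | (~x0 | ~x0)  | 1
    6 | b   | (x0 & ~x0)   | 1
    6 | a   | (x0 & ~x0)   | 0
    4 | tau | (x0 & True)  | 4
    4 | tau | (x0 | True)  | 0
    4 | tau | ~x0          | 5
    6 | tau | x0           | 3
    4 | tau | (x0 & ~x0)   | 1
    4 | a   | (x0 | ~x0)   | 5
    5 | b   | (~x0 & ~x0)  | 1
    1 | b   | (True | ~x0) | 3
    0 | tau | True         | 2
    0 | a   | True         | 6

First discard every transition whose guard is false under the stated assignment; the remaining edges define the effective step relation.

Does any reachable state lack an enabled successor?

Reachable = {0,2,6}
  0: a→6  tau→2  [2 exit(s)]
  2: ∅  [STUCK]
  6: ∅  [STUCK]
trace reaching 2: tau

Answer: DEADLOCK at state 2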